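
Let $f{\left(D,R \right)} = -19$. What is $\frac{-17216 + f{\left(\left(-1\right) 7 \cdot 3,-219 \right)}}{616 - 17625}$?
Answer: $\frac{17235}{17009} \approx 1.0133$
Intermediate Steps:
$\frac{-17216 + f{\left(\left(-1\right) 7 \cdot 3,-219 \right)}}{616 - 17625} = \frac{-17216 - 19}{616 - 17625} = - \frac{17235}{-17009} = \left(-17235\right) \left(- \frac{1}{17009}\right) = \frac{17235}{17009}$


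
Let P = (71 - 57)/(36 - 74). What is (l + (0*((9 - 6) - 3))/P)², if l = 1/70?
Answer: 1/4900 ≈ 0.00020408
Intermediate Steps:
l = 1/70 ≈ 0.014286
P = -7/19 (P = 14/(-38) = 14*(-1/38) = -7/19 ≈ -0.36842)
(l + (0*((9 - 6) - 3))/P)² = (1/70 + (0*((9 - 6) - 3))/(-7/19))² = (1/70 + (0*(3 - 3))*(-19/7))² = (1/70 + (0*0)*(-19/7))² = (1/70 + 0*(-19/7))² = (1/70 + 0)² = (1/70)² = 1/4900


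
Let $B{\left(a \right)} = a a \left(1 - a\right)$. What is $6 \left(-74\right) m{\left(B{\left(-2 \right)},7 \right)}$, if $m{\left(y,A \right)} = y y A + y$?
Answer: $-452880$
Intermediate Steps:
$B{\left(a \right)} = a^{2} \left(1 - a\right)$
$m{\left(y,A \right)} = y + A y^{2}$ ($m{\left(y,A \right)} = y^{2} A + y = A y^{2} + y = y + A y^{2}$)
$6 \left(-74\right) m{\left(B{\left(-2 \right)},7 \right)} = 6 \left(-74\right) \left(-2\right)^{2} \left(1 - -2\right) \left(1 + 7 \left(-2\right)^{2} \left(1 - -2\right)\right) = - 444 \cdot 4 \left(1 + 2\right) \left(1 + 7 \cdot 4 \left(1 + 2\right)\right) = - 444 \cdot 4 \cdot 3 \left(1 + 7 \cdot 4 \cdot 3\right) = - 444 \cdot 12 \left(1 + 7 \cdot 12\right) = - 444 \cdot 12 \left(1 + 84\right) = - 444 \cdot 12 \cdot 85 = \left(-444\right) 1020 = -452880$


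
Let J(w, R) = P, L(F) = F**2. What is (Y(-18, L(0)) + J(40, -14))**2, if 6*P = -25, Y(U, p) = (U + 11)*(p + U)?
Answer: 534361/36 ≈ 14843.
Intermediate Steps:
Y(U, p) = (11 + U)*(U + p)
P = -25/6 (P = (1/6)*(-25) = -25/6 ≈ -4.1667)
J(w, R) = -25/6
(Y(-18, L(0)) + J(40, -14))**2 = (((-18)**2 + 11*(-18) + 11*0**2 - 18*0**2) - 25/6)**2 = ((324 - 198 + 11*0 - 18*0) - 25/6)**2 = ((324 - 198 + 0 + 0) - 25/6)**2 = (126 - 25/6)**2 = (731/6)**2 = 534361/36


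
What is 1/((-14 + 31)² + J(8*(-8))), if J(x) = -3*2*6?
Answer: 1/253 ≈ 0.0039526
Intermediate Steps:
J(x) = -36 (J(x) = -6*6 = -36)
1/((-14 + 31)² + J(8*(-8))) = 1/((-14 + 31)² - 36) = 1/(17² - 36) = 1/(289 - 36) = 1/253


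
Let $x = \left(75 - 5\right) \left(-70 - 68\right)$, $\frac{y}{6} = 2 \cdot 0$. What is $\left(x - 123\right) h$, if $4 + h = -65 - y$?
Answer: $675027$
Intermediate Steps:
$y = 0$ ($y = 6 \cdot 2 \cdot 0 = 6 \cdot 0 = 0$)
$h = -69$ ($h = -4 - 65 = -69$)
$x = -9660$ ($x = 70 \left(-138\right) = -9660$)
$\left(x - 123\right) h = \left(-9660 - 123\right) \left(-69\right) = \left(-9783\right) \left(-69\right) = 675027$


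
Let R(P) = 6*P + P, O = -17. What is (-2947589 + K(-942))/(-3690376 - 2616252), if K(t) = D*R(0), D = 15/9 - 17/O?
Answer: 2947589/6306628 ≈ 0.46738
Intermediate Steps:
D = 8/3 (D = 15/9 - 17/(-17) = 15*(1/9) - 17*(-1/17) = 5/3 + 1 = 8/3 ≈ 2.6667)
R(P) = 7*P
K(t) = 0 (K(t) = 8*(7*0)/3 = (8/3)*0 = 0)
(-2947589 + K(-942))/(-3690376 - 2616252) = (-2947589 + 0)/(-3690376 - 2616252) = -2947589/(-6306628) = -2947589*(-1/6306628) = 2947589/6306628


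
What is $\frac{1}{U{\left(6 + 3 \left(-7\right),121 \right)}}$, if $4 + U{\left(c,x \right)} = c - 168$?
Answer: $- \frac{1}{187} \approx -0.0053476$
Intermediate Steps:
$U{\left(c,x \right)} = -172 + c$ ($U{\left(c,x \right)} = -4 + \left(c - 168\right) = -4 + \left(-168 + c\right) = -172 + c$)
$\frac{1}{U{\left(6 + 3 \left(-7\right),121 \right)}} = \frac{1}{-172 + \left(6 + 3 \left(-7\right)\right)} = \frac{1}{-172 + \left(6 - 21\right)} = \frac{1}{-172 - 15} = \frac{1}{-187} = - \frac{1}{187}$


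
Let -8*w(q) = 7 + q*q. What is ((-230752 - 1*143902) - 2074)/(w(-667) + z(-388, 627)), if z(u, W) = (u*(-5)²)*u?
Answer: -31394/308999 ≈ -0.10160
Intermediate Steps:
z(u, W) = 25*u² (z(u, W) = (u*25)*u = (25*u)*u = 25*u²)
w(q) = -7/8 - q²/8 (w(q) = -(7 + q*q)/8 = -(7 + q²)/8 = -7/8 - q²/8)
((-230752 - 1*143902) - 2074)/(w(-667) + z(-388, 627)) = ((-230752 - 1*143902) - 2074)/((-7/8 - ⅛*(-667)²) + 25*(-388)²) = ((-230752 - 143902) - 2074)/((-7/8 - ⅛*444889) + 25*150544) = (-374654 - 2074)/((-7/8 - 444889/8) + 3763600) = -376728/(-55612 + 3763600) = -376728/3707988 = -376728*1/3707988 = -31394/308999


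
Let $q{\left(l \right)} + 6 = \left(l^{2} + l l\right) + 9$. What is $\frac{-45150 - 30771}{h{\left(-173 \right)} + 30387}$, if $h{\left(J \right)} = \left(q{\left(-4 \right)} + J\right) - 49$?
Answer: $- \frac{75921}{30200} \approx -2.5139$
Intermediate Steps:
$q{\left(l \right)} = 3 + 2 l^{2}$ ($q{\left(l \right)} = -6 + \left(\left(l^{2} + l l\right) + 9\right) = -6 + \left(\left(l^{2} + l^{2}\right) + 9\right) = -6 + \left(2 l^{2} + 9\right) = -6 + \left(9 + 2 l^{2}\right) = 3 + 2 l^{2}$)
$h{\left(J \right)} = -14 + J$ ($h{\left(J \right)} = \left(\left(3 + 2 \left(-4\right)^{2}\right) + J\right) - 49 = \left(\left(3 + 2 \cdot 16\right) + J\right) - 49 = \left(\left(3 + 32\right) + J\right) - 49 = \left(35 + J\right) - 49 = -14 + J$)
$\frac{-45150 - 30771}{h{\left(-173 \right)} + 30387} = \frac{-45150 - 30771}{\left(-14 - 173\right) + 30387} = - \frac{75921}{-187 + 30387} = - \frac{75921}{30200}$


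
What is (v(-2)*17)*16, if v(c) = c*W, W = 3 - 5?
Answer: 1088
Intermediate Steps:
W = -2
v(c) = -2*c (v(c) = c*(-2) = -2*c)
(v(-2)*17)*16 = (-2*(-2)*17)*16 = (4*17)*16 = 68*16 = 1088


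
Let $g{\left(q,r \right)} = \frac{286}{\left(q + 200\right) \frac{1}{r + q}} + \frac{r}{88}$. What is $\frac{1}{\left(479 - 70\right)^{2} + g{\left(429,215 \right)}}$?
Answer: $\frac{55352}{9275681339} \approx 5.9674 \cdot 10^{-6}$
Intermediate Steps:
$g{\left(q,r \right)} = \frac{r}{88} + \frac{286 \left(q + r\right)}{200 + q}$ ($g{\left(q,r \right)} = \frac{286}{\left(200 + q\right) \frac{1}{q + r}} + r \frac{1}{88} = \frac{286}{\frac{1}{q + r} \left(200 + q\right)} + \frac{r}{88} = 286 \frac{q + r}{200 + q} + \frac{r}{88} = \frac{286 \left(q + r\right)}{200 + q} + \frac{r}{88} = \frac{r}{88} + \frac{286 \left(q + r\right)}{200 + q}$)
$\frac{1}{\left(479 - 70\right)^{2} + g{\left(429,215 \right)}} = \frac{1}{\left(479 - 70\right)^{2} + \frac{25168 \cdot 429 + 25368 \cdot 215 + 429 \cdot 215}{88 \left(200 + 429\right)}} = \frac{1}{409^{2} + \frac{10797072 + 5454120 + 92235}{88 \cdot 629}} = \frac{1}{167281 + \frac{1}{88} \cdot \frac{1}{629} \cdot 16343427} = \frac{1}{167281 + \frac{16343427}{55352}} = \frac{1}{\frac{9275681339}{55352}} = \frac{55352}{9275681339}$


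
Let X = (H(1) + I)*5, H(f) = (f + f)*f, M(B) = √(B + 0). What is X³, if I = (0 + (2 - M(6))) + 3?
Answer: 58625 - 19125*√6 ≈ 11779.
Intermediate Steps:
M(B) = √B
I = 5 - √6 (I = (0 + (2 - √6)) + 3 = (2 - √6) + 3 = 5 - √6 ≈ 2.5505)
H(f) = 2*f² (H(f) = (2*f)*f = 2*f²)
X = 35 - 5*√6 (X = (2*1² + (5 - √6))*5 = (2*1 + (5 - √6))*5 = (2 + (5 - √6))*5 = (7 - √6)*5 = 35 - 5*√6 ≈ 22.753)
X³ = (35 - 5*√6)³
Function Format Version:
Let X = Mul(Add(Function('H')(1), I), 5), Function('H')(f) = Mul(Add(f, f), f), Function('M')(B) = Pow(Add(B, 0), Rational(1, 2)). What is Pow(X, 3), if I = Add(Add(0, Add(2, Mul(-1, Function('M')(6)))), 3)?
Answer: Add(58625, Mul(-19125, Pow(6, Rational(1, 2)))) ≈ 11779.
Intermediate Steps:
Function('M')(B) = Pow(B, Rational(1, 2))
I = Add(5, Mul(-1, Pow(6, Rational(1, 2)))) (I = Add(Add(0, Add(2, Mul(-1, Pow(6, Rational(1, 2))))), 3) = Add(Add(2, Mul(-1, Pow(6, Rational(1, 2)))), 3) = Add(5, Mul(-1, Pow(6, Rational(1, 2)))) ≈ 2.5505)
Function('H')(f) = Mul(2, Pow(f, 2)) (Function('H')(f) = Mul(Mul(2, f), f) = Mul(2, Pow(f, 2)))
X = Add(35, Mul(-5, Pow(6, Rational(1, 2)))) (X = Mul(Add(Mul(2, Pow(1, 2)), Add(5, Mul(-1, Pow(6, Rational(1, 2))))), 5) = Mul(Add(Mul(2, 1), Add(5, Mul(-1, Pow(6, Rational(1, 2))))), 5) = Mul(Add(2, Add(5, Mul(-1, Pow(6, Rational(1, 2))))), 5) = Mul(Add(7, Mul(-1, Pow(6, Rational(1, 2)))), 5) = Add(35, Mul(-5, Pow(6, Rational(1, 2)))) ≈ 22.753)
Pow(X, 3) = Pow(Add(35, Mul(-5, Pow(6, Rational(1, 2)))), 3)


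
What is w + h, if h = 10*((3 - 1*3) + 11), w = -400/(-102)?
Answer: 5810/51 ≈ 113.92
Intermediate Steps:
w = 200/51 (w = -400*(-1/102) = 200/51 ≈ 3.9216)
h = 110 (h = 10*((3 - 3) + 11) = 10*(0 + 11) = 10*11 = 110)
w + h = 200/51 + 110 = 5810/51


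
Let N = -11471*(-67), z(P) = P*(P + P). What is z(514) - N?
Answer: -240165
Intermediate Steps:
z(P) = 2*P**2 (z(P) = P*(2*P) = 2*P**2)
N = 768557
z(514) - N = 2*514**2 - 1*768557 = 2*264196 - 768557 = 528392 - 768557 = -240165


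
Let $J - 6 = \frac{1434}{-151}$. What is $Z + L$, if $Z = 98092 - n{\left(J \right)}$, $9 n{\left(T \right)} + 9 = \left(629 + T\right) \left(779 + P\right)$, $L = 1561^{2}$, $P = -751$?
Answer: $\frac{3442167598}{1359} \approx 2.5329 \cdot 10^{6}$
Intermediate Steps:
$J = - \frac{528}{151}$ ($J = 6 + \frac{1434}{-151} = 6 + 1434 \left(- \frac{1}{151}\right) = 6 - \frac{1434}{151} = - \frac{528}{151} \approx -3.4967$)
$L = 2436721$
$n{\left(T \right)} = \frac{17603}{9} + \frac{28 T}{9}$ ($n{\left(T \right)} = -1 + \frac{\left(629 + T\right) \left(779 - 751\right)}{9} = -1 + \frac{\left(629 + T\right) 28}{9} = -1 + \frac{17612 + 28 T}{9} = -1 + \left(\frac{17612}{9} + \frac{28 T}{9}\right) = \frac{17603}{9} + \frac{28 T}{9}$)
$Z = \frac{130663759}{1359}$ ($Z = 98092 - \left(\frac{17603}{9} + \frac{28}{9} \left(- \frac{528}{151}\right)\right) = 98092 - \left(\frac{17603}{9} - \frac{4928}{453}\right) = 98092 - \frac{2643269}{1359} = \frac{130663759}{1359} \approx 96147.0$)
$Z + L = \frac{130663759}{1359} + 2436721 = \frac{3442167598}{1359}$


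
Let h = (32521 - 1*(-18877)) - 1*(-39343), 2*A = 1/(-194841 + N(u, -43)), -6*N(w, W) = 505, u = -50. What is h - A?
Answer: 106126227294/1169551 ≈ 90741.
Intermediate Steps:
N(w, W) = -505/6 (N(w, W) = -⅙*505 = -505/6)
A = -3/1169551 (A = 1/(2*(-194841 - 505/6)) = 1/(2*(-1169551/6)) = (½)*(-6/1169551) = -3/1169551 ≈ -2.5651e-6)
h = 90741 (h = (32521 + 18877) + 39343 = 51398 + 39343 = 90741)
h - A = 90741 - 1*(-3/1169551) = 90741 + 3/1169551 = 106126227294/1169551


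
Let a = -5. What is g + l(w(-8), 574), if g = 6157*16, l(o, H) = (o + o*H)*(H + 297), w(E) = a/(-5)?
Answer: 599337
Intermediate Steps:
w(E) = 1 (w(E) = -5/(-5) = -5*(-1/5) = 1)
l(o, H) = (297 + H)*(o + H*o) (l(o, H) = (o + H*o)*(297 + H) = (297 + H)*(o + H*o))
g = 98512
g + l(w(-8), 574) = 98512 + 1*(297 + 574**2 + 298*574) = 98512 + 1*(297 + 329476 + 171052) = 98512 + 1*500825 = 98512 + 500825 = 599337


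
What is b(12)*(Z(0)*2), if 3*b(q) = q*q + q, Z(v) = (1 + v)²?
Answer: 104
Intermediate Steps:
b(q) = q/3 + q²/3 (b(q) = (q*q + q)/3 = (q² + q)/3 = (q + q²)/3 = q/3 + q²/3)
b(12)*(Z(0)*2) = ((⅓)*12*(1 + 12))*((1 + 0)²*2) = ((⅓)*12*13)*(1²*2) = 52*(1*2) = 52*2 = 104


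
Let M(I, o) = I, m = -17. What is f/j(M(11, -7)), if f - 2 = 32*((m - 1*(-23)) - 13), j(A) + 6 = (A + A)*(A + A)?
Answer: -111/239 ≈ -0.46444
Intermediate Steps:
j(A) = -6 + 4*A² (j(A) = -6 + (A + A)*(A + A) = -6 + (2*A)*(2*A) = -6 + 4*A²)
f = -222 (f = 2 + 32*((-17 - 1*(-23)) - 13) = 2 + 32*((-17 + 23) - 13) = 2 + 32*(6 - 13) = 2 + 32*(-7) = 2 - 224 = -222)
f/j(M(11, -7)) = -222/(-6 + 4*11²) = -222/(-6 + 4*121) = -222/(-6 + 484) = -222/478 = -222*1/478 = -111/239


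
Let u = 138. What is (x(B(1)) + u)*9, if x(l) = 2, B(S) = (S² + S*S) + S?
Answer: 1260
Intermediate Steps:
B(S) = S + 2*S² (B(S) = (S² + S²) + S = 2*S² + S = S + 2*S²)
(x(B(1)) + u)*9 = (2 + 138)*9 = 140*9 = 1260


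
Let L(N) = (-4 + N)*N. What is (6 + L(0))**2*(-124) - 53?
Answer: -4517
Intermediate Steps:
L(N) = N*(-4 + N)
(6 + L(0))**2*(-124) - 53 = (6 + 0*(-4 + 0))**2*(-124) - 53 = (6 + 0*(-4))**2*(-124) - 53 = (6 + 0)**2*(-124) - 53 = 6**2*(-124) - 53 = 36*(-124) - 53 = -4464 - 53 = -4517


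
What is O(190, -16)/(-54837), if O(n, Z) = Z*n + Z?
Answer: 3056/54837 ≈ 0.055729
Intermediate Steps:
O(n, Z) = Z + Z*n
O(190, -16)/(-54837) = -16*(1 + 190)/(-54837) = -16*191*(-1/54837) = -3056*(-1/54837) = 3056/54837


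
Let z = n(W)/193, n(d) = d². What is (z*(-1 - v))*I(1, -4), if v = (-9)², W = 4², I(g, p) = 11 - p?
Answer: -314880/193 ≈ -1631.5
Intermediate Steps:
W = 16
v = 81
z = 256/193 (z = 16²/193 = 256*(1/193) = 256/193 ≈ 1.3264)
(z*(-1 - v))*I(1, -4) = (256*(-1 - 1*81)/193)*(11 - 1*(-4)) = (256*(-1 - 81)/193)*(11 + 4) = ((256/193)*(-82))*15 = -20992/193*15 = -314880/193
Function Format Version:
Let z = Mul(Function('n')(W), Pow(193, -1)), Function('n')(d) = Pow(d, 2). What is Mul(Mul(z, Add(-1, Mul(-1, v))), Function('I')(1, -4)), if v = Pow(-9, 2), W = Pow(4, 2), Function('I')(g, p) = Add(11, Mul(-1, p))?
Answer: Rational(-314880, 193) ≈ -1631.5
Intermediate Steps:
W = 16
v = 81
z = Rational(256, 193) (z = Mul(Pow(16, 2), Pow(193, -1)) = Mul(256, Rational(1, 193)) = Rational(256, 193) ≈ 1.3264)
Mul(Mul(z, Add(-1, Mul(-1, v))), Function('I')(1, -4)) = Mul(Mul(Rational(256, 193), Add(-1, Mul(-1, 81))), Add(11, Mul(-1, -4))) = Mul(Mul(Rational(256, 193), Add(-1, -81)), Add(11, 4)) = Mul(Mul(Rational(256, 193), -82), 15) = Mul(Rational(-20992, 193), 15) = Rational(-314880, 193)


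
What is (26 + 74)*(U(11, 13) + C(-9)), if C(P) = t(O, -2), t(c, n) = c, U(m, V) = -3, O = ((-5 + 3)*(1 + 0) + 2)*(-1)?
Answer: -300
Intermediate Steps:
O = 0 (O = (-2*1 + 2)*(-1) = (-2 + 2)*(-1) = 0*(-1) = 0)
C(P) = 0
(26 + 74)*(U(11, 13) + C(-9)) = (26 + 74)*(-3 + 0) = 100*(-3) = -300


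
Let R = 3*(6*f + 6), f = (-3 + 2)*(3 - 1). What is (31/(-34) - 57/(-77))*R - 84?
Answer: -105915/1309 ≈ -80.913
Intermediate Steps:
f = -2 (f = -1*2 = -2)
R = -18 (R = 3*(6*(-2) + 6) = 3*(-12 + 6) = 3*(-6) = -18)
(31/(-34) - 57/(-77))*R - 84 = (31/(-34) - 57/(-77))*(-18) - 84 = (31*(-1/34) - 57*(-1/77))*(-18) - 84 = (-31/34 + 57/77)*(-18) - 84 = -449/2618*(-18) - 84 = 4041/1309 - 84 = -105915/1309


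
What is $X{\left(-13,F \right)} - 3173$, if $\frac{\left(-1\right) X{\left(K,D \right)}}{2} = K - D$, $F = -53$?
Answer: $-3253$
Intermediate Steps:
$X{\left(K,D \right)} = - 2 K + 2 D$ ($X{\left(K,D \right)} = - 2 \left(K - D\right) = - 2 K + 2 D$)
$X{\left(-13,F \right)} - 3173 = \left(\left(-2\right) \left(-13\right) + 2 \left(-53\right)\right) - 3173 = \left(26 - 106\right) - 3173 = -80 - 3173 = -3253$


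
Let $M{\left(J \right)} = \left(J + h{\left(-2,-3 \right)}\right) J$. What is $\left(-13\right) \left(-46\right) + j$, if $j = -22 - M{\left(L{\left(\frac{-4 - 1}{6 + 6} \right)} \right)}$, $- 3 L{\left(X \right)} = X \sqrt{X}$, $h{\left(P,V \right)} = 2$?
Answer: $\frac{8958077}{15552} - \frac{5 i \sqrt{15}}{108} \approx 576.01 - 0.1793 i$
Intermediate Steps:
$L{\left(X \right)} = - \frac{X^{\frac{3}{2}}}{3}$ ($L{\left(X \right)} = - \frac{X \sqrt{X}}{3} = - \frac{X^{\frac{3}{2}}}{3}$)
$M{\left(J \right)} = J \left(2 + J\right)$ ($M{\left(J \right)} = \left(J + 2\right) J = \left(2 + J\right) J = J \left(2 + J\right)$)
$j = -22 - \frac{5 i \sqrt{15} \left(2 + \frac{5 i \sqrt{15}}{216}\right)}{216}$ ($j = -22 - - \frac{\left(\frac{-4 - 1}{6 + 6}\right)^{\frac{3}{2}}}{3} \left(2 - \frac{\left(\frac{-4 - 1}{6 + 6}\right)^{\frac{3}{2}}}{3}\right) = -22 - - \frac{\left(- \frac{5}{12}\right)^{\frac{3}{2}}}{3} \left(2 - \frac{\left(- \frac{5}{12}\right)^{\frac{3}{2}}}{3}\right) = -22 - - \frac{\left(- \frac{5}{72}\right) i \sqrt{15}}{3} \left(2 - \frac{\left(- \frac{5}{72}\right) i \sqrt{15}}{3}\right) = -22 - \frac{5 i \sqrt{15}}{216} \left(2 + \frac{5 i \sqrt{15}}{216}\right) = -22 - \frac{5 i \sqrt{15} \left(2 + \frac{5 i \sqrt{15}}{216}\right)}{216} \approx -21.992 - 0.1793 i$)
$\left(-13\right) \left(-46\right) + j = \left(-13\right) \left(-46\right) - \left(\frac{342019}{15552} + \frac{5 i \sqrt{15}}{108}\right) = 598 - \left(\frac{342019}{15552} + \frac{5 i \sqrt{15}}{108}\right) = \frac{8958077}{15552} - \frac{5 i \sqrt{15}}{108}$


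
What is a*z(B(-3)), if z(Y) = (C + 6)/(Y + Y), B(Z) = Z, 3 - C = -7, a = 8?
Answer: -64/3 ≈ -21.333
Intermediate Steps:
C = 10 (C = 3 - 1*(-7) = 3 + 7 = 10)
z(Y) = 8/Y (z(Y) = (10 + 6)/(Y + Y) = 16/((2*Y)) = 16*(1/(2*Y)) = 8/Y)
a*z(B(-3)) = 8*(8/(-3)) = 8*(8*(-1/3)) = 8*(-8/3) = -64/3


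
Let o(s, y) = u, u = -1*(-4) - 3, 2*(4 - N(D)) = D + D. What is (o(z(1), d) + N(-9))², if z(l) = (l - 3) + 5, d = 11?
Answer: 196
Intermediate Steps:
z(l) = 2 + l (z(l) = (-3 + l) + 5 = 2 + l)
N(D) = 4 - D (N(D) = 4 - (D + D)/2 = 4 - D)
u = 1 (u = 4 - 3 = 1)
o(s, y) = 1
(o(z(1), d) + N(-9))² = (1 + (4 - 1*(-9)))² = (1 + (4 + 9))² = (1 + 13)² = 14² = 196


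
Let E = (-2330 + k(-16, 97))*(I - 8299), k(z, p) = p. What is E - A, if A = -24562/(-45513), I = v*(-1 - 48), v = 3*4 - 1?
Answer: 898210590740/45513 ≈ 1.9735e+7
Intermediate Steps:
v = 11 (v = 12 - 1 = 11)
I = -539 (I = 11*(-1 - 48) = 11*(-49) = -539)
E = 19735254 (E = (-2330 + 97)*(-539 - 8299) = -2233*(-8838) = 19735254)
A = 24562/45513 (A = -24562*(-1/45513) = 24562/45513 ≈ 0.53967)
E - A = 19735254 - 1*24562/45513 = 19735254 - 24562/45513 = 898210590740/45513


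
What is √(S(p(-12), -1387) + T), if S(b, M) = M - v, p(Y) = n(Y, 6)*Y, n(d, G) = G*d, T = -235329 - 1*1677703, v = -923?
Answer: 2*I*√478374 ≈ 1383.3*I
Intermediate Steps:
T = -1913032 (T = -235329 - 1677703 = -1913032)
p(Y) = 6*Y² (p(Y) = (6*Y)*Y = 6*Y²)
S(b, M) = 923 + M (S(b, M) = M - 1*(-923) = M + 923 = 923 + M)
√(S(p(-12), -1387) + T) = √((923 - 1387) - 1913032) = √(-464 - 1913032) = √(-1913496) = 2*I*√478374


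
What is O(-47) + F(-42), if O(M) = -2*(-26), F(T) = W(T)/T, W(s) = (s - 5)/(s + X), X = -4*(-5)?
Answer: 48001/924 ≈ 51.949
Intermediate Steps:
X = 20
W(s) = (-5 + s)/(20 + s) (W(s) = (s - 5)/(s + 20) = (-5 + s)/(20 + s))
F(T) = (-5 + T)/(T*(20 + T)) (F(T) = ((-5 + T)/(20 + T))/T = (-5 + T)/(T*(20 + T)))
O(M) = 52
O(-47) + F(-42) = 52 + (-5 - 42)/((-42)*(20 - 42)) = 52 - 1/42*(-47)/(-22) = 52 - 1/42*(-1/22)*(-47) = 52 - 47/924 = 48001/924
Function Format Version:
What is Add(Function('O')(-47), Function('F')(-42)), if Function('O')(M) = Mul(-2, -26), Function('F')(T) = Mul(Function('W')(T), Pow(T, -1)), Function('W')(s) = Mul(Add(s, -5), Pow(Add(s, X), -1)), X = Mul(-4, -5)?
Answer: Rational(48001, 924) ≈ 51.949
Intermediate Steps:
X = 20
Function('W')(s) = Mul(Pow(Add(20, s), -1), Add(-5, s)) (Function('W')(s) = Mul(Add(s, -5), Pow(Add(s, 20), -1)) = Mul(Add(-5, s), Pow(Add(20, s), -1)) = Mul(Pow(Add(20, s), -1), Add(-5, s)))
Function('F')(T) = Mul(Pow(T, -1), Pow(Add(20, T), -1), Add(-5, T)) (Function('F')(T) = Mul(Mul(Pow(Add(20, T), -1), Add(-5, T)), Pow(T, -1)) = Mul(Pow(T, -1), Pow(Add(20, T), -1), Add(-5, T)))
Function('O')(M) = 52
Add(Function('O')(-47), Function('F')(-42)) = Add(52, Mul(Pow(-42, -1), Pow(Add(20, -42), -1), Add(-5, -42))) = Add(52, Mul(Rational(-1, 42), Pow(-22, -1), -47)) = Add(52, Mul(Rational(-1, 42), Rational(-1, 22), -47)) = Add(52, Rational(-47, 924)) = Rational(48001, 924)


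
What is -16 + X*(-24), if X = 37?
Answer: -904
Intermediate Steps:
-16 + X*(-24) = -16 + 37*(-24) = -16 - 888 = -904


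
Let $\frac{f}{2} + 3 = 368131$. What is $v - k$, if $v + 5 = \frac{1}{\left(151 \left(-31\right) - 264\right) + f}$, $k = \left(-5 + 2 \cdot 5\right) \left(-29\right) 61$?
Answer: $\frac{6464789241}{731311} \approx 8840.0$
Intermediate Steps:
$f = 736256$ ($f = -6 + 2 \cdot 368131 = -6 + 736262 = 736256$)
$k = -8845$ ($k = \left(-5 + 10\right) \left(-29\right) 61 = 5 \left(-29\right) 61 = \left(-145\right) 61 = -8845$)
$v = - \frac{3656554}{731311}$ ($v = -5 + \frac{1}{\left(151 \left(-31\right) - 264\right) + 736256} = -5 + \frac{1}{\left(-4681 - 264\right) + 736256} = -5 + \frac{1}{-4945 + 736256} = -5 + \frac{1}{731311} = - \frac{3656554}{731311} \approx -5.0$)
$v - k = - \frac{3656554}{731311} - -8845 = - \frac{3656554}{731311} + 8845 = \frac{6464789241}{731311}$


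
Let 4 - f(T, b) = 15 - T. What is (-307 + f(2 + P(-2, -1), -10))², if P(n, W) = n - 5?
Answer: 104329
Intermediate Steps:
P(n, W) = -5 + n
f(T, b) = -11 + T (f(T, b) = 4 - (15 - T) = 4 + (-15 + T) = -11 + T)
(-307 + f(2 + P(-2, -1), -10))² = (-307 + (-11 + (2 + (-5 - 2))))² = (-307 + (-11 + (2 - 7)))² = (-307 + (-11 - 5))² = (-307 - 16)² = (-323)² = 104329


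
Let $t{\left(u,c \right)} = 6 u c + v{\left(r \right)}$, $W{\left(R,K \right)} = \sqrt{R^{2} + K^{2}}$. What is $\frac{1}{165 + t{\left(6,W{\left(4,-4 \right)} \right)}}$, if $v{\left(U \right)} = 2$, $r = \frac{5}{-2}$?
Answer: $- \frac{167}{13583} + \frac{144 \sqrt{2}}{13583} \approx 0.002698$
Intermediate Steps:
$r = - \frac{5}{2}$ ($r = 5 \left(- \frac{1}{2}\right) = - \frac{5}{2} \approx -2.5$)
$W{\left(R,K \right)} = \sqrt{K^{2} + R^{2}}$
$t{\left(u,c \right)} = 2 + 6 c u$ ($t{\left(u,c \right)} = 6 u c + 2 = 6 c u + 2 = 2 + 6 c u$)
$\frac{1}{165 + t{\left(6,W{\left(4,-4 \right)} \right)}} = \frac{1}{165 + \left(2 + 6 \sqrt{\left(-4\right)^{2} + 4^{2}} \cdot 6\right)} = \frac{1}{165 + \left(2 + 6 \sqrt{16 + 16} \cdot 6\right)} = \frac{1}{165 + \left(2 + 6 \sqrt{32} \cdot 6\right)} = \frac{1}{165 + \left(2 + 6 \cdot 4 \sqrt{2} \cdot 6\right)} = \frac{1}{165 + \left(2 + 144 \sqrt{2}\right)} = \frac{1}{167 + 144 \sqrt{2}}$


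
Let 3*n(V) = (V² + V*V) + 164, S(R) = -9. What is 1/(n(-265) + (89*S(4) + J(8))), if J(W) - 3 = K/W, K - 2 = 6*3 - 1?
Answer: 24/1105817 ≈ 2.1703e-5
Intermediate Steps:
n(V) = 164/3 + 2*V²/3 (n(V) = ((V² + V*V) + 164)/3 = ((V² + V²) + 164)/3 = (2*V² + 164)/3 = (164 + 2*V²)/3 = 164/3 + 2*V²/3)
K = 19 (K = 2 + (6*3 - 1) = 2 + (18 - 1) = 2 + 17 = 19)
J(W) = 3 + 19/W
1/(n(-265) + (89*S(4) + J(8))) = 1/((164/3 + (⅔)*(-265)²) + (89*(-9) + (3 + 19/8))) = 1/((164/3 + (⅔)*70225) + (-801 + (3 + 19*(⅛)))) = 1/((164/3 + 140450/3) + (-801 + (3 + 19/8))) = 1/(140614/3 + (-801 + 43/8)) = 1/(140614/3 - 6365/8) = 1/(1105817/24) = 24/1105817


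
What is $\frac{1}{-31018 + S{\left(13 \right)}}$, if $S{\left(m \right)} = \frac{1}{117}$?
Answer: $- \frac{117}{3629105} \approx -3.2239 \cdot 10^{-5}$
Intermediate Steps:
$S{\left(m \right)} = \frac{1}{117}$
$\frac{1}{-31018 + S{\left(13 \right)}} = \frac{1}{-31018 + \frac{1}{117}} = \frac{1}{- \frac{3629105}{117}} = - \frac{117}{3629105}$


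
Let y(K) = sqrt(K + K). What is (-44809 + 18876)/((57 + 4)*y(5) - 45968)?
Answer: 596044072/1056509907 + 1581913*sqrt(10)/2113019814 ≈ 0.56653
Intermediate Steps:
y(K) = sqrt(2)*sqrt(K) (y(K) = sqrt(2*K) = sqrt(2)*sqrt(K))
(-44809 + 18876)/((57 + 4)*y(5) - 45968) = (-44809 + 18876)/((57 + 4)*(sqrt(2)*sqrt(5)) - 45968) = -25933/(61*sqrt(10) - 45968) = -25933/(-45968 + 61*sqrt(10))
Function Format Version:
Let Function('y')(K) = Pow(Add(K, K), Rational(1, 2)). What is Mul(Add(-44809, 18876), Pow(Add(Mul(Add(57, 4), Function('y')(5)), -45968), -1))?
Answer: Add(Rational(596044072, 1056509907), Mul(Rational(1581913, 2113019814), Pow(10, Rational(1, 2)))) ≈ 0.56653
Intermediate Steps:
Function('y')(K) = Mul(Pow(2, Rational(1, 2)), Pow(K, Rational(1, 2))) (Function('y')(K) = Pow(Mul(2, K), Rational(1, 2)) = Mul(Pow(2, Rational(1, 2)), Pow(K, Rational(1, 2))))
Mul(Add(-44809, 18876), Pow(Add(Mul(Add(57, 4), Function('y')(5)), -45968), -1)) = Mul(Add(-44809, 18876), Pow(Add(Mul(Add(57, 4), Mul(Pow(2, Rational(1, 2)), Pow(5, Rational(1, 2)))), -45968), -1)) = Mul(-25933, Pow(Add(Mul(61, Pow(10, Rational(1, 2))), -45968), -1)) = Mul(-25933, Pow(Add(-45968, Mul(61, Pow(10, Rational(1, 2)))), -1))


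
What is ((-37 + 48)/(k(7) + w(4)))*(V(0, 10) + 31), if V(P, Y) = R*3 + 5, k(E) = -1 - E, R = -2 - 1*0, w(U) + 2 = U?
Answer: -55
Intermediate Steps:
w(U) = -2 + U
R = -2 (R = -2 + 0 = -2)
V(P, Y) = -1 (V(P, Y) = -2*3 + 5 = -6 + 5 = -1)
((-37 + 48)/(k(7) + w(4)))*(V(0, 10) + 31) = ((-37 + 48)/((-1 - 1*7) + (-2 + 4)))*(-1 + 31) = (11/((-1 - 7) + 2))*30 = (11/(-8 + 2))*30 = (11/(-6))*30 = (11*(-1/6))*30 = -11/6*30 = -55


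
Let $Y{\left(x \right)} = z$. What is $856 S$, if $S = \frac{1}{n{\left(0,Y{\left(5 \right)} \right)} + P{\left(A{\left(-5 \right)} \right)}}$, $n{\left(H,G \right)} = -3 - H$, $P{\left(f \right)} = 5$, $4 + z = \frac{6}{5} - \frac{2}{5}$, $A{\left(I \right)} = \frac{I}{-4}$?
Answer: $428$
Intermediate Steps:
$A{\left(I \right)} = - \frac{I}{4}$ ($A{\left(I \right)} = I \left(- \frac{1}{4}\right) = - \frac{I}{4}$)
$z = - \frac{16}{5}$ ($z = -4 + \left(\frac{6}{5} - \frac{2}{5}\right) = -4 + \frac{4}{5} = - \frac{16}{5} \approx -3.2$)
$Y{\left(x \right)} = - \frac{16}{5}$
$S = \frac{1}{2}$ ($S = \frac{1}{\left(-3 - 0\right) + 5} = \frac{1}{\left(-3 + 0\right) + 5} = \frac{1}{-3 + 5} = \frac{1}{2} \approx 0.5$)
$856 S = 856 \cdot \frac{1}{2} = 428$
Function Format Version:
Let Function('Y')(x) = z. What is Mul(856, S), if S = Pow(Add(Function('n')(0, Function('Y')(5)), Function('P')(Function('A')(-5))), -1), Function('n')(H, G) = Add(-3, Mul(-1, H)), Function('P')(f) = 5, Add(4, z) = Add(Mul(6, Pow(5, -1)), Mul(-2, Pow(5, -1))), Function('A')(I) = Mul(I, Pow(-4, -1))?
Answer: 428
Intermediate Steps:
Function('A')(I) = Mul(Rational(-1, 4), I) (Function('A')(I) = Mul(I, Rational(-1, 4)) = Mul(Rational(-1, 4), I))
z = Rational(-16, 5) (z = Add(-4, Add(Mul(6, Pow(5, -1)), Mul(-2, Pow(5, -1)))) = Add(-4, Add(Mul(6, Rational(1, 5)), Mul(-2, Rational(1, 5)))) = Add(-4, Add(Rational(6, 5), Rational(-2, 5))) = Add(-4, Rational(4, 5)) = Rational(-16, 5) ≈ -3.2000)
Function('Y')(x) = Rational(-16, 5)
S = Rational(1, 2) (S = Pow(Add(Add(-3, Mul(-1, 0)), 5), -1) = Pow(Add(Add(-3, 0), 5), -1) = Pow(Add(-3, 5), -1) = Pow(2, -1) = Rational(1, 2) ≈ 0.50000)
Mul(856, S) = Mul(856, Rational(1, 2)) = 428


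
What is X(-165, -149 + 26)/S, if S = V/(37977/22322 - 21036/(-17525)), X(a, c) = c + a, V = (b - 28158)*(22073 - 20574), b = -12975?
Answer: 54485400816/4020054107458225 ≈ 1.3553e-5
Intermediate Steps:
V = -61658367 (V = (-12975 - 28158)*(22073 - 20574) = -41133*1499 = -61658367)
X(a, c) = a + c
S = -8040108214916450/378370839 (S = -61658367/(37977/22322 - 21036/(-17525)) = -61658367/(37977*(1/22322) - 21036*(-1/17525)) = -61658367/(37977/22322 + 21036/17525) = -61658367/1135112517/391193050 = -61658367*391193050/1135112517 = -8040108214916450/378370839 ≈ -2.1249e+7)
X(-165, -149 + 26)/S = (-165 + (-149 + 26))/(-8040108214916450/378370839) = (-165 - 123)*(-378370839/8040108214916450) = -288*(-378370839/8040108214916450) = 54485400816/4020054107458225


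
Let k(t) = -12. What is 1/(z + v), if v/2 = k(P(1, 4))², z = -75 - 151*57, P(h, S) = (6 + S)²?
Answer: -1/8394 ≈ -0.00011913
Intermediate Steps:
z = -8682 (z = -75 - 8607 = -8682)
v = 288 (v = 2*(-12)² = 2*144 = 288)
1/(z + v) = 1/(-8682 + 288) = 1/(-8394) = -1/8394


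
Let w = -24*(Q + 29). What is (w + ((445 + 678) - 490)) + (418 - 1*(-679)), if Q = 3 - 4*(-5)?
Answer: 482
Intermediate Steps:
Q = 23 (Q = 3 + 20 = 23)
w = -1248 (w = -24*(23 + 29) = -24*52 = -1248)
(w + ((445 + 678) - 490)) + (418 - 1*(-679)) = (-1248 + ((445 + 678) - 490)) + (418 - 1*(-679)) = (-1248 + (1123 - 490)) + (418 + 679) = (-1248 + 633) + 1097 = -615 + 1097 = 482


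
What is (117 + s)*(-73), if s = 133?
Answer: -18250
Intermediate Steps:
(117 + s)*(-73) = (117 + 133)*(-73) = 250*(-73) = -18250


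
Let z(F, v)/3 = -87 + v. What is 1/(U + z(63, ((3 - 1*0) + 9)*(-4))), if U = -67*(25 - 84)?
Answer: 1/3548 ≈ 0.00028185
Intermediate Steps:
z(F, v) = -261 + 3*v (z(F, v) = 3*(-87 + v) = -261 + 3*v)
U = 3953 (U = -67*(-59) = 3953)
1/(U + z(63, ((3 - 1*0) + 9)*(-4))) = 1/(3953 + (-261 + 3*(((3 - 1*0) + 9)*(-4)))) = 1/(3953 + (-261 + 3*(((3 + 0) + 9)*(-4)))) = 1/(3953 + (-261 + 3*((3 + 9)*(-4)))) = 1/(3953 + (-261 + 3*(12*(-4)))) = 1/(3953 + (-261 + 3*(-48))) = 1/(3953 + (-261 - 144)) = 1/(3953 - 405) = 1/3548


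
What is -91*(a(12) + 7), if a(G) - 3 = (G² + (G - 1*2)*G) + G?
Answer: -26026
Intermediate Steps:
a(G) = 3 + G + G² + G*(-2 + G) (a(G) = 3 + ((G² + (G - 1*2)*G) + G) = 3 + ((G² + (G - 2)*G) + G) = 3 + ((G² + (-2 + G)*G) + G) = 3 + ((G² + G*(-2 + G)) + G) = 3 + (G + G² + G*(-2 + G)) = 3 + G + G² + G*(-2 + G))
-91*(a(12) + 7) = -91*((3 - 1*12 + 2*12²) + 7) = -91*((3 - 12 + 2*144) + 7) = -91*((3 - 12 + 288) + 7) = -91*(279 + 7) = -91*286 = -26026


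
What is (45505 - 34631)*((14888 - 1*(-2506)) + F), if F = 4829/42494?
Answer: 4018733893205/21247 ≈ 1.8914e+8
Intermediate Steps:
F = 4829/42494 (F = 4829*(1/42494) = 4829/42494 ≈ 0.11364)
(45505 - 34631)*((14888 - 1*(-2506)) + F) = (45505 - 34631)*((14888 - 1*(-2506)) + 4829/42494) = 10874*((14888 + 2506) + 4829/42494) = 10874*(17394 + 4829/42494) = 10874*(739145465/42494) = 4018733893205/21247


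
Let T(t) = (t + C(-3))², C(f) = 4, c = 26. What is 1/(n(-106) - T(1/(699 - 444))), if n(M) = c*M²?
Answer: 65025/18995100959 ≈ 3.4233e-6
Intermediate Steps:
T(t) = (4 + t)² (T(t) = (t + 4)² = (4 + t)²)
n(M) = 26*M²
1/(n(-106) - T(1/(699 - 444))) = 1/(26*(-106)² - (4 + 1/(699 - 444))²) = 1/(26*11236 - (4 + 1/255)²) = 1/(292136 - (4 + 1/255)²) = 1/(292136 - (1021/255)²) = 1/(292136 - 1*1042441/65025) = 1/(292136 - 1042441/65025) = 1/(18995100959/65025) = 65025/18995100959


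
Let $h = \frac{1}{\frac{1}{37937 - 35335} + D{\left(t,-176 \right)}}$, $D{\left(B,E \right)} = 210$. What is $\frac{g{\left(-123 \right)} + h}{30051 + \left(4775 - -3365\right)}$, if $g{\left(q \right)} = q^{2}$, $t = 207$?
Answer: $\frac{8266805911}{20868364411} \approx 0.39614$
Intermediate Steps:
$h = \frac{2602}{546421}$ ($h = \frac{1}{\frac{1}{37937 - 35335} + 210} = \frac{1}{\frac{1}{2602} + 210} = \frac{1}{\frac{546421}{2602}} = \frac{2602}{546421} \approx 0.0047619$)
$\frac{g{\left(-123 \right)} + h}{30051 + \left(4775 - -3365\right)} = \frac{\left(-123\right)^{2} + \frac{2602}{546421}}{30051 + \left(4775 - -3365\right)} = \frac{15129 + \frac{2602}{546421}}{30051 + \left(4775 + 3365\right)} = \frac{8266805911}{546421 \left(30051 + 8140\right)} = \frac{8266805911}{546421 \cdot 38191} = \frac{8266805911}{546421} \cdot \frac{1}{38191} = \frac{8266805911}{20868364411}$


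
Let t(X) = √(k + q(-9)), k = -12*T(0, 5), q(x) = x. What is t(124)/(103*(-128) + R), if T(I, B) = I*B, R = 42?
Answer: -3*I/13142 ≈ -0.00022828*I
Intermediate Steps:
T(I, B) = B*I
k = 0 (k = -60*0 = -12*0 = 0)
t(X) = 3*I (t(X) = √(0 - 9) = √(-9) = 3*I)
t(124)/(103*(-128) + R) = (3*I)/(103*(-128) + 42) = (3*I)/(-13184 + 42) = (3*I)/(-13142) = (3*I)*(-1/13142) = -3*I/13142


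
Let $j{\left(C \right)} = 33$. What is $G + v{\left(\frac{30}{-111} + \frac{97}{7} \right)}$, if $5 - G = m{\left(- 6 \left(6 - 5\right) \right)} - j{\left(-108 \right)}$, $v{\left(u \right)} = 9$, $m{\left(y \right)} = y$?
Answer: $53$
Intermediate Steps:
$G = 44$ ($G = 5 - \left(- 6 \left(6 - 5\right) - 33\right) = 5 - \left(\left(-6\right) 1 - 33\right) = 5 - \left(-6 - 33\right) = 5 - -39 = 5 + 39 = 44$)
$G + v{\left(\frac{30}{-111} + \frac{97}{7} \right)} = 44 + 9 = 53$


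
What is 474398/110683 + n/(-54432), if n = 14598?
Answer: 1344815639/334705392 ≈ 4.0179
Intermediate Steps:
474398/110683 + n/(-54432) = 474398/110683 + 14598/(-54432) = 474398*(1/110683) + 14598*(-1/54432) = 474398/110683 - 811/3024 = 1344815639/334705392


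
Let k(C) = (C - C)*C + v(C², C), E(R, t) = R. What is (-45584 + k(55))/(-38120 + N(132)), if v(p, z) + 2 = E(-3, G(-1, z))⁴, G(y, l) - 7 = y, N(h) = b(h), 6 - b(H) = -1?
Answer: 45505/38113 ≈ 1.1939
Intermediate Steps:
b(H) = 7 (b(H) = 6 - 1*(-1) = 6 + 1 = 7)
N(h) = 7
G(y, l) = 7 + y
v(p, z) = 79 (v(p, z) = -2 + (-3)⁴ = -2 + 81 = 79)
k(C) = 79 (k(C) = (C - C)*C + 79 = 0*C + 79 = 0 + 79 = 79)
(-45584 + k(55))/(-38120 + N(132)) = (-45584 + 79)/(-38120 + 7) = -45505/(-38113) = -45505*(-1/38113) = 45505/38113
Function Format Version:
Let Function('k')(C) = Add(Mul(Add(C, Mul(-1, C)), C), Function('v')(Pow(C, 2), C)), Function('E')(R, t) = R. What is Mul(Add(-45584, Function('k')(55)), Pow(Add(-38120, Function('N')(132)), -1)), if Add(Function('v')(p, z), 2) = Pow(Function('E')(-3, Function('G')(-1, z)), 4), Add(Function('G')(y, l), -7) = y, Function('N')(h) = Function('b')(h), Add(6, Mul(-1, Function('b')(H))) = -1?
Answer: Rational(45505, 38113) ≈ 1.1939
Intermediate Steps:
Function('b')(H) = 7 (Function('b')(H) = Add(6, Mul(-1, -1)) = Add(6, 1) = 7)
Function('N')(h) = 7
Function('G')(y, l) = Add(7, y)
Function('v')(p, z) = 79 (Function('v')(p, z) = Add(-2, Pow(-3, 4)) = Add(-2, 81) = 79)
Function('k')(C) = 79 (Function('k')(C) = Add(Mul(Add(C, Mul(-1, C)), C), 79) = Add(Mul(0, C), 79) = Add(0, 79) = 79)
Mul(Add(-45584, Function('k')(55)), Pow(Add(-38120, Function('N')(132)), -1)) = Mul(Add(-45584, 79), Pow(Add(-38120, 7), -1)) = Mul(-45505, Pow(-38113, -1)) = Mul(-45505, Rational(-1, 38113)) = Rational(45505, 38113)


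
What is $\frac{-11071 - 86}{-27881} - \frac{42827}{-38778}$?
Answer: $\frac{1626705733}{1081169418} \approx 1.5046$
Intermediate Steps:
$\frac{-11071 - 86}{-27881} - \frac{42827}{-38778} = \left(-11157\right) \left(- \frac{1}{27881}\right) - - \frac{42827}{38778} = \frac{11157}{27881} + \frac{42827}{38778} = \frac{1626705733}{1081169418}$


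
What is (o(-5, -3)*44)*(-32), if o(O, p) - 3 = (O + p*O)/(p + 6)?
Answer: -26752/3 ≈ -8917.3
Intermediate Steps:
o(O, p) = 3 + (O + O*p)/(6 + p) (o(O, p) = 3 + (O + p*O)/(p + 6) = 3 + (O + O*p)/(6 + p))
(o(-5, -3)*44)*(-32) = (((18 - 5 + 3*(-3) - 5*(-3))/(6 - 3))*44)*(-32) = (((18 - 5 - 9 + 15)/3)*44)*(-32) = (((⅓)*19)*44)*(-32) = ((19/3)*44)*(-32) = (836/3)*(-32) = -26752/3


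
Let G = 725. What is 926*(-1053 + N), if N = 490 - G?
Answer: -1192688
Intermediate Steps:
N = -235 (N = 490 - 1*725 = 490 - 725 = -235)
926*(-1053 + N) = 926*(-1053 - 235) = 926*(-1288) = -1192688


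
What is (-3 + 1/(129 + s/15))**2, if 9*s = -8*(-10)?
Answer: 109620900/12243001 ≈ 8.9538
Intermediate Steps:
s = 80/9 (s = (-8*(-10))/9 = (1/9)*80 = 80/9 ≈ 8.8889)
(-3 + 1/(129 + s/15))**2 = (-3 + 1/(129 + (80/9)/15))**2 = (-3 + 1/(129 + (80/9)*(1/15)))**2 = (-3 + 1/(129 + 16/27))**2 = (-3 + 1/(3499/27))**2 = (-3 + 27/3499)**2 = (-10470/3499)**2 = 109620900/12243001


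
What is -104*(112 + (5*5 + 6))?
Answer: -14872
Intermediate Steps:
-104*(112 + (5*5 + 6)) = -104*(112 + (25 + 6)) = -104*(112 + 31) = -104*143 = -14872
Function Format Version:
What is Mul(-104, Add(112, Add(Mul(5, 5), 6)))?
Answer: -14872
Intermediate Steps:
Mul(-104, Add(112, Add(Mul(5, 5), 6))) = Mul(-104, Add(112, Add(25, 6))) = Mul(-104, Add(112, 31)) = Mul(-104, 143) = -14872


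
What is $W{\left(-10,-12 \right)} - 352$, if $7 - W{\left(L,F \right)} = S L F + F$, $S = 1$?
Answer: $-453$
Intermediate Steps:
$W{\left(L,F \right)} = 7 - F - F L$ ($W{\left(L,F \right)} = 7 - \left(1 L F + F\right) = 7 - \left(L F + F\right) = 7 - \left(F L + F\right) = 7 - \left(F + F L\right) = 7 - F - F L$)
$W{\left(-10,-12 \right)} - 352 = \left(7 - -12 - \left(-12\right) \left(-10\right)\right) - 352 = \left(7 + 12 - 120\right) - 352 = -101 - 352 = -453$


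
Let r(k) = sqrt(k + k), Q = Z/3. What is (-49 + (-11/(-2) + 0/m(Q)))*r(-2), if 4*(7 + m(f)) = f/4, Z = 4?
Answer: -87*I ≈ -87.0*I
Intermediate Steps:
Q = 4/3 ≈ 1.3333
r(k) = sqrt(2)*sqrt(k) (r(k) = sqrt(2*k) = sqrt(2)*sqrt(k))
m(f) = -7 + f/16 (m(f) = -7 + (f/4)/4 = -7 + f/16)
(-49 + (-11/(-2) + 0/m(Q)))*r(-2) = (-49 + (-11/(-2) + 0/(-7 + (1/16)*(4/3))))*(sqrt(2)*sqrt(-2)) = (-49 + (-11*(-1/2) + 0/(-7 + 1/12)))*(sqrt(2)*(I*sqrt(2))) = (-49 + (11/2 + 0/(-83/12)))*(2*I) = (-49 + (11/2 + 0*(-12/83)))*(2*I) = (-49 + (11/2 + 0))*(2*I) = (-49 + 11/2)*(2*I) = -87*I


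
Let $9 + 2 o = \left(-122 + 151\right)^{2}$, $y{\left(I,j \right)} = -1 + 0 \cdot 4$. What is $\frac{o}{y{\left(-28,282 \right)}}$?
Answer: $-416$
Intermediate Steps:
$y{\left(I,j \right)} = -1$ ($y{\left(I,j \right)} = -1 + 0 = -1$)
$o = 416$ ($o = - \frac{9}{2} + \frac{\left(-122 + 151\right)^{2}}{2} = - \frac{9}{2} + \frac{29^{2}}{2} = - \frac{9}{2} + \frac{1}{2} \cdot 841 = - \frac{9}{2} + \frac{841}{2} = 416$)
$\frac{o}{y{\left(-28,282 \right)}} = \frac{416}{-1} = 416 \left(-1\right) = -416$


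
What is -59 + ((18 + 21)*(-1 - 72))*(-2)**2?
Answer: -11447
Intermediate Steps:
-59 + ((18 + 21)*(-1 - 72))*(-2)**2 = -59 + (39*(-73))*4 = -59 - 2847*4 = -59 - 11388 = -11447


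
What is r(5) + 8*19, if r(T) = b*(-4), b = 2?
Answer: 144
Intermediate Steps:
r(T) = -8 (r(T) = 2*(-4) = -8)
r(5) + 8*19 = -8 + 8*19 = -8 + 152 = 144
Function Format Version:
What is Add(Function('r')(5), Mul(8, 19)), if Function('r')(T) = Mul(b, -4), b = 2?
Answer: 144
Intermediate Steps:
Function('r')(T) = -8 (Function('r')(T) = Mul(2, -4) = -8)
Add(Function('r')(5), Mul(8, 19)) = Add(-8, Mul(8, 19)) = Add(-8, 152) = 144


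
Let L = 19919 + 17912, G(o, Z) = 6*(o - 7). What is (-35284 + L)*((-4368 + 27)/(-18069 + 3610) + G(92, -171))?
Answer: 18792863757/14459 ≈ 1.2997e+6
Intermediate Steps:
G(o, Z) = -42 + 6*o (G(o, Z) = 6*(-7 + o) = -42 + 6*o)
L = 37831
(-35284 + L)*((-4368 + 27)/(-18069 + 3610) + G(92, -171)) = (-35284 + 37831)*((-4368 + 27)/(-18069 + 3610) + (-42 + 6*92)) = 2547*(-4341/(-14459) + (-42 + 552)) = 2547*(-4341*(-1/14459) + 510) = 2547*(4341/14459 + 510) = 2547*(7378431/14459) = 18792863757/14459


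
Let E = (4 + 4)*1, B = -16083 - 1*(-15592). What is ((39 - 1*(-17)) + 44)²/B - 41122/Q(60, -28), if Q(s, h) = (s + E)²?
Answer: -33215451/1135192 ≈ -29.260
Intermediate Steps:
B = -491 (B = -16083 + 15592 = -491)
E = 8 (E = 8*1 = 8)
Q(s, h) = (8 + s)² (Q(s, h) = (s + 8)² = (8 + s)²)
((39 - 1*(-17)) + 44)²/B - 41122/Q(60, -28) = ((39 - 1*(-17)) + 44)²/(-491) - 41122/(8 + 60)² = ((39 + 17) + 44)²*(-1/491) - 41122/(68²) = (56 + 44)²*(-1/491) - 41122/4624 = 100²*(-1/491) - 41122*1/4624 = 10000*(-1/491) - 20561/2312 = -10000/491 - 20561/2312 = -33215451/1135192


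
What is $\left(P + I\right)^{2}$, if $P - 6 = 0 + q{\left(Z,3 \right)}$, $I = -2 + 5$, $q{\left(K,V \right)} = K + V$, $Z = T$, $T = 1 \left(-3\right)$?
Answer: $81$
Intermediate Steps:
$T = -3$
$Z = -3$
$I = 3$
$P = 6$ ($P = 6 + \left(0 + \left(-3 + 3\right)\right) = 6 + \left(0 + 0\right) = 6 + 0 = 6$)
$\left(P + I\right)^{2} = \left(6 + 3\right)^{2} = 9^{2} = 81$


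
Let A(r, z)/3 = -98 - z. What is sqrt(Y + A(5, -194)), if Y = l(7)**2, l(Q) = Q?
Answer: sqrt(337) ≈ 18.358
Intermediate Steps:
A(r, z) = -294 - 3*z (A(r, z) = 3*(-98 - z) = -294 - 3*z)
Y = 49 (Y = 7**2 = 49)
sqrt(Y + A(5, -194)) = sqrt(49 + (-294 - 3*(-194))) = sqrt(49 + (-294 + 582)) = sqrt(49 + 288) = sqrt(337)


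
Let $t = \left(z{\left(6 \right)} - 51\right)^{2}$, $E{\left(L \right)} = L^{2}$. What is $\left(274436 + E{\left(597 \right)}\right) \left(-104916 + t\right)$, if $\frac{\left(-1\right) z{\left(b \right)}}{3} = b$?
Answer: $-63182280975$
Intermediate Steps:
$z{\left(b \right)} = - 3 b$
$t = 4761$ ($t = \left(\left(-3\right) 6 - 51\right)^{2} = \left(-18 - 51\right)^{2} = \left(-69\right)^{2} = 4761$)
$\left(274436 + E{\left(597 \right)}\right) \left(-104916 + t\right) = \left(274436 + 597^{2}\right) \left(-104916 + 4761\right) = \left(274436 + 356409\right) \left(-100155\right) = 630845 \left(-100155\right) = -63182280975$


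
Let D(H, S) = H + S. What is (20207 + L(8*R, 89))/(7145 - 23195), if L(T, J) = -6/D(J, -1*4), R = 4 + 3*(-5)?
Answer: -1717589/1364250 ≈ -1.2590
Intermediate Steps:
R = -11 (R = 4 - 15 = -11)
L(T, J) = -6/(-4 + J) (L(T, J) = -6/(J - 1*4) = -6/(J - 4) = -6/(-4 + J))
(20207 + L(8*R, 89))/(7145 - 23195) = (20207 - 6/(-4 + 89))/(7145 - 23195) = (20207 - 6/85)/(-16050) = (20207 - 6*1/85)*(-1/16050) = (20207 - 6/85)*(-1/16050) = (1717589/85)*(-1/16050) = -1717589/1364250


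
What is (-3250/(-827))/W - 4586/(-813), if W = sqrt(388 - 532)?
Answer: 4586/813 - 1625*I/4962 ≈ 5.6408 - 0.32749*I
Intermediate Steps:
W = 12*I (W = sqrt(-144) = 12*I ≈ 12.0*I)
(-3250/(-827))/W - 4586/(-813) = (-3250/(-827))/((12*I)) - 4586/(-813) = (-3250*(-1/827))*(-I/12) - 4586*(-1/813) = 3250*(-I/12)/827 + 4586/813 = -1625*I/4962 + 4586/813 = 4586/813 - 1625*I/4962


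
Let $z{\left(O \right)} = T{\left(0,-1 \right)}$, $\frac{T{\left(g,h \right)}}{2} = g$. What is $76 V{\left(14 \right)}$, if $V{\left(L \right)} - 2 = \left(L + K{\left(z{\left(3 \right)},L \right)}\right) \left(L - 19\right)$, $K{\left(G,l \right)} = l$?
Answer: $-10488$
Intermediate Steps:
$T{\left(g,h \right)} = 2 g$
$z{\left(O \right)} = 0$ ($z{\left(O \right)} = 2 \cdot 0 = 0$)
$V{\left(L \right)} = 2 + 2 L \left(-19 + L\right)$ ($V{\left(L \right)} = 2 + \left(L + L\right) \left(L - 19\right) = 2 + 2 L \left(-19 + L\right)$)
$76 V{\left(14 \right)} = 76 \left(2 - 532 + 2 \cdot 14^{2}\right) = 76 \left(2 - 532 + 2 \cdot 196\right) = 76 \left(2 - 532 + 392\right) = 76 \left(-138\right) = -10488$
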